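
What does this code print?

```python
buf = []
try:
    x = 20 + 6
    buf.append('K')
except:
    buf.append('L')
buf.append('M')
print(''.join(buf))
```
KM

No exception, try block completes normally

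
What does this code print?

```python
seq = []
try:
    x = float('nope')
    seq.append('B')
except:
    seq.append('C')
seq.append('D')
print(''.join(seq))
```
CD

Exception raised in try, caught by bare except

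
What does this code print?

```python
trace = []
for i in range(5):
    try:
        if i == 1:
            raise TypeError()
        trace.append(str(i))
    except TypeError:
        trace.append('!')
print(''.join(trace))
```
0!234

Exception on i=1 caught, loop continues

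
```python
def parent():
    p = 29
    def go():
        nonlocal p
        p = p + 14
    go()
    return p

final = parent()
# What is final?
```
43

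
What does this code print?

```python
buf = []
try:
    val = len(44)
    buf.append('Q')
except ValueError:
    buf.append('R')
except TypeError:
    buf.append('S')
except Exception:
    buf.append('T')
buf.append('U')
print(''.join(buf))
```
SU

TypeError matches before generic Exception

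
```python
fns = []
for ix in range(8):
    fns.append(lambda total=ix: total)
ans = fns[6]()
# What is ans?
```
6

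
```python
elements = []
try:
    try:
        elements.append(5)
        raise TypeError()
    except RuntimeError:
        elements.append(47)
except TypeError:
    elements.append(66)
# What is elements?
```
[5, 66]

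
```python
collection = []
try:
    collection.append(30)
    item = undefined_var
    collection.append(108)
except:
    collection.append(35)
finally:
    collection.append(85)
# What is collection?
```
[30, 35, 85]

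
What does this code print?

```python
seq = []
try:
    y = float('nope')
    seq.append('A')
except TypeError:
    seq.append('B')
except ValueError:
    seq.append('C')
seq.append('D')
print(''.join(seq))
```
CD

ValueError is caught by its specific handler, not TypeError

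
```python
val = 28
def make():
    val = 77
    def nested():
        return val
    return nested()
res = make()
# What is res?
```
77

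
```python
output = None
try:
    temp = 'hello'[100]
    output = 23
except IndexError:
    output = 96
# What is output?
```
96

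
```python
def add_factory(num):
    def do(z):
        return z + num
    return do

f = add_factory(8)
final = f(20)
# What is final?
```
28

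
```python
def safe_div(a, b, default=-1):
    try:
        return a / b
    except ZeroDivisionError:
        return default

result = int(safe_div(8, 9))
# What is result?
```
0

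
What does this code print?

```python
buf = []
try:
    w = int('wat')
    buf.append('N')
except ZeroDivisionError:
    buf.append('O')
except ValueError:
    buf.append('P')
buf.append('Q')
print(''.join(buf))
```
PQ

ValueError is caught by its specific handler, not ZeroDivisionError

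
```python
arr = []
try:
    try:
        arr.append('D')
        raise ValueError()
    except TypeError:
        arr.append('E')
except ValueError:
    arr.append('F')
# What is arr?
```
['D', 'F']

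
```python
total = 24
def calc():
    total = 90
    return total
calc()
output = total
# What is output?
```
24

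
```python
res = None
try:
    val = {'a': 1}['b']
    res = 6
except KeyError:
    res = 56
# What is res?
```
56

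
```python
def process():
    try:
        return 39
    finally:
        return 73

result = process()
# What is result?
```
73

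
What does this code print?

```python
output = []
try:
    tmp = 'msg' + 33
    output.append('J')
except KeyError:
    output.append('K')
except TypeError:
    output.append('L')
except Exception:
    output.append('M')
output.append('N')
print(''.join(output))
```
LN

TypeError matches before generic Exception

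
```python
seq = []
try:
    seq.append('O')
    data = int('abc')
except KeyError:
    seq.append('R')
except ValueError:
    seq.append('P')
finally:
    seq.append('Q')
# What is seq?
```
['O', 'P', 'Q']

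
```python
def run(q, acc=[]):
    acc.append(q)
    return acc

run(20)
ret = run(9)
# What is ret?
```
[20, 9]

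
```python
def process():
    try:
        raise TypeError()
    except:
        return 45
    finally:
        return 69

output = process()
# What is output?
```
69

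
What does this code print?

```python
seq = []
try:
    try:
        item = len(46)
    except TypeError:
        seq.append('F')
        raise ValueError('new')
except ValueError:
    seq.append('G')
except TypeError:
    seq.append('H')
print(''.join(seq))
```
FG

New ValueError raised, caught by outer ValueError handler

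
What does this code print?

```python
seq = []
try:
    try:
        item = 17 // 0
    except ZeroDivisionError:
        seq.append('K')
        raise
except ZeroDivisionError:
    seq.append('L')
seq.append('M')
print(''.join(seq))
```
KLM

raise without argument re-raises current exception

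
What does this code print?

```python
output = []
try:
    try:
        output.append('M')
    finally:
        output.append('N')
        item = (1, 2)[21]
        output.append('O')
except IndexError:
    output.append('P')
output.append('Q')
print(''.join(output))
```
MNPQ

Exception in inner finally caught by outer except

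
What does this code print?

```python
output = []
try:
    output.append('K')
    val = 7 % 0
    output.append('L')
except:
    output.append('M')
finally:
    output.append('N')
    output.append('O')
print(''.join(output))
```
KMNO

Code before exception runs, then except, then all of finally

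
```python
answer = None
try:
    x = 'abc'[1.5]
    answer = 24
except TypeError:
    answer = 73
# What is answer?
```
73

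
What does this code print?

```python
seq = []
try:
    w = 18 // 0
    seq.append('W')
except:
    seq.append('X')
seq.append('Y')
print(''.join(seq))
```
XY

Exception raised in try, caught by bare except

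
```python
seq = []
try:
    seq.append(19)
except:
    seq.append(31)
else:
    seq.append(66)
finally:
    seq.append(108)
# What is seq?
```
[19, 66, 108]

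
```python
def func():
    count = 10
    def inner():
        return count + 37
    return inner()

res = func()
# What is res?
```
47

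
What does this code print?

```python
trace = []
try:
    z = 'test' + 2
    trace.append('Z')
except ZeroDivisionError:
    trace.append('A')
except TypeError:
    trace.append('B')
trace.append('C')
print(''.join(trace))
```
BC

TypeError is caught by its specific handler, not ZeroDivisionError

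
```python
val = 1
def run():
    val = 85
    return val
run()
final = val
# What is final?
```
1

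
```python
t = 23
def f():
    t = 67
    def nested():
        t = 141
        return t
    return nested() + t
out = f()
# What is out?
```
208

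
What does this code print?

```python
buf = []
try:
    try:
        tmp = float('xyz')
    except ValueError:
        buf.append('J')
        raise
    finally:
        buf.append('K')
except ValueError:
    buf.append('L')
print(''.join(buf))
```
JKL

finally runs before re-raised exception propagates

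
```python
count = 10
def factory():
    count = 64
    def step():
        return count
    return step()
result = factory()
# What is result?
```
64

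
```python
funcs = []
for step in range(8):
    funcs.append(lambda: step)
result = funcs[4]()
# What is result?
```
7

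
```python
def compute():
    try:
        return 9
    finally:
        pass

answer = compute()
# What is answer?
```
9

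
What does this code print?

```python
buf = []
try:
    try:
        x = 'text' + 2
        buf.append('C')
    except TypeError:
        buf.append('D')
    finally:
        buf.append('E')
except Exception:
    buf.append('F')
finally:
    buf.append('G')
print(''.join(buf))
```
DEG

Both finally blocks run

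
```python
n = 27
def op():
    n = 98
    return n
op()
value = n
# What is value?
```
27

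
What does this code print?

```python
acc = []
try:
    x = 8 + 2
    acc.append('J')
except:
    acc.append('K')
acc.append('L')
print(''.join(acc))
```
JL

No exception, try block completes normally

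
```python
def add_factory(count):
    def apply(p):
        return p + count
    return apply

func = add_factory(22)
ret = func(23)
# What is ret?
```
45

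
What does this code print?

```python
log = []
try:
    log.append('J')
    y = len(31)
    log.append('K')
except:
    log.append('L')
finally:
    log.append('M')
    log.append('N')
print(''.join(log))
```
JLMN

Code before exception runs, then except, then all of finally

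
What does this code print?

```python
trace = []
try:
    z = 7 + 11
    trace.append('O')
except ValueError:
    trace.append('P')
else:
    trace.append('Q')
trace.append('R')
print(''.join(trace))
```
OQR

else block runs when no exception occurs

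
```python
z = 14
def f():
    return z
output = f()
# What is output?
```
14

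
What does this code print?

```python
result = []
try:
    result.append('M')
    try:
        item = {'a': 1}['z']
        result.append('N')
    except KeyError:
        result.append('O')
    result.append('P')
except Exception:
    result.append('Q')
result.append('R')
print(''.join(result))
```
MOPR

Inner exception caught by inner handler, outer continues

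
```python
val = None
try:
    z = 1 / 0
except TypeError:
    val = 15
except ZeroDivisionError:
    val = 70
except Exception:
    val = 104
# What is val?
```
70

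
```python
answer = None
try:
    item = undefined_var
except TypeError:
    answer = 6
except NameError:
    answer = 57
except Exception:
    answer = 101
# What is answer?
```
57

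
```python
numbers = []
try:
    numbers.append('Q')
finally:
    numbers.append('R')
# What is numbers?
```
['Q', 'R']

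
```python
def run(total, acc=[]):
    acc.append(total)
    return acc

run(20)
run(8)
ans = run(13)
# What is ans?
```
[20, 8, 13]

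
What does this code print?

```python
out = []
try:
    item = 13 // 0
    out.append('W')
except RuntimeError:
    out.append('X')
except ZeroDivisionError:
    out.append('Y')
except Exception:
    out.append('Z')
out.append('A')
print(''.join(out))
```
YA

ZeroDivisionError matches before generic Exception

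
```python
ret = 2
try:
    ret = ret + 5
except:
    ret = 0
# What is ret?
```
7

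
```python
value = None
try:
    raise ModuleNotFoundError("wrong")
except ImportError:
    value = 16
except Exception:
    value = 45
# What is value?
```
16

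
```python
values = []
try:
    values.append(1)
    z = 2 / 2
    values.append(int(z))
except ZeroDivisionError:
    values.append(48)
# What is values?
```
[1, 1]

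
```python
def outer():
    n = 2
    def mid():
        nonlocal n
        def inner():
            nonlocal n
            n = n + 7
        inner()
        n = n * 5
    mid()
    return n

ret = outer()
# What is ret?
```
45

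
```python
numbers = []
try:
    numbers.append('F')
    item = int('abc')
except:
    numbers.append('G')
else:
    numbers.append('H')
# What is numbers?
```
['F', 'G']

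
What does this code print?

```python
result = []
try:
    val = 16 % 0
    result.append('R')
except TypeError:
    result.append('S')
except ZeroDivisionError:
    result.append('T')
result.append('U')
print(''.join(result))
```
TU

ZeroDivisionError is caught by its specific handler, not TypeError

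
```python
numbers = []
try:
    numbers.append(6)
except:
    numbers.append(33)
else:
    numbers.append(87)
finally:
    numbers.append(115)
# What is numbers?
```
[6, 87, 115]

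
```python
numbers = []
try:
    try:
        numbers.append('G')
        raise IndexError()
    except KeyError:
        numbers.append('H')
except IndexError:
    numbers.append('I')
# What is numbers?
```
['G', 'I']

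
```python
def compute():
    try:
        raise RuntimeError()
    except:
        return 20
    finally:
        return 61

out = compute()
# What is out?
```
61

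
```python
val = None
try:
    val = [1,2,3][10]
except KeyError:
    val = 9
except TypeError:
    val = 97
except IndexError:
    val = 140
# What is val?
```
140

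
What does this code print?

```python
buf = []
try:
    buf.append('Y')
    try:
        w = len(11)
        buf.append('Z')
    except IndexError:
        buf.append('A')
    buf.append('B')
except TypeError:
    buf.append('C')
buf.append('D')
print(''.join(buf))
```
YCD

Inner handler doesn't match, propagates to outer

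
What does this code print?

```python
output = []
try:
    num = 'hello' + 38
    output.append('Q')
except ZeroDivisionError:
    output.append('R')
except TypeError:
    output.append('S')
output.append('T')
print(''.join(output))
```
ST

TypeError is caught by its specific handler, not ZeroDivisionError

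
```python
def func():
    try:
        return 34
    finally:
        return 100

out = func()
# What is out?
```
100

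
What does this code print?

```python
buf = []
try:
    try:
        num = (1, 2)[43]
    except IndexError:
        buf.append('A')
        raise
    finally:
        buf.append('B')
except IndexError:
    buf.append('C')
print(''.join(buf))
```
ABC

finally runs before re-raised exception propagates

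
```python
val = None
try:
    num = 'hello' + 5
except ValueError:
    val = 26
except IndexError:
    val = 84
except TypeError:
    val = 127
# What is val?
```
127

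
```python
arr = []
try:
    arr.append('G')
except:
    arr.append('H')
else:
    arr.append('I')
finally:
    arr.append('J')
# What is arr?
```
['G', 'I', 'J']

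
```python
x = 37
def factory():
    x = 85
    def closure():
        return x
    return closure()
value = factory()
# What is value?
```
85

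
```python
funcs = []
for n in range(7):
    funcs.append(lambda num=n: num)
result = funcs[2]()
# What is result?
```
2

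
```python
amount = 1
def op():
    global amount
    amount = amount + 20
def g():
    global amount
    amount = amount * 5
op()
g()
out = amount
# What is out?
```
105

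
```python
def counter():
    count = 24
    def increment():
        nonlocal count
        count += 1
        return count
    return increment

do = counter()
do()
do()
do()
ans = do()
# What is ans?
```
28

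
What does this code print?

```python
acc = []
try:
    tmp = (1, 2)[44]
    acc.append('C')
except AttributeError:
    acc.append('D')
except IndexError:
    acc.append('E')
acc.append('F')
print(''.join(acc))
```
EF

IndexError is caught by its specific handler, not AttributeError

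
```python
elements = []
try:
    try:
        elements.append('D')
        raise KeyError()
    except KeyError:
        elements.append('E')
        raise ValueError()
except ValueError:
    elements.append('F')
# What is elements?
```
['D', 'E', 'F']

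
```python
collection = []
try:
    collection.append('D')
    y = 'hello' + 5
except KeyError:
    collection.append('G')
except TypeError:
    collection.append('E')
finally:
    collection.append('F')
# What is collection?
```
['D', 'E', 'F']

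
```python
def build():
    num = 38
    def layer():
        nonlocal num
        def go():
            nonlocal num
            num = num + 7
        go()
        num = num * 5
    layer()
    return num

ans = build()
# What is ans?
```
225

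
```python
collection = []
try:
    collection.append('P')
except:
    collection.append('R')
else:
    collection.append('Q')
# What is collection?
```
['P', 'Q']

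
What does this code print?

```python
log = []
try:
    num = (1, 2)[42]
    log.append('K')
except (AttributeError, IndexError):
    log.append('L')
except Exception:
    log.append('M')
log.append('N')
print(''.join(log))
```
LN

IndexError matches tuple containing it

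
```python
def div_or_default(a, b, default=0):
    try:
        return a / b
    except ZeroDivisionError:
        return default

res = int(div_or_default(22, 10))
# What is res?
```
2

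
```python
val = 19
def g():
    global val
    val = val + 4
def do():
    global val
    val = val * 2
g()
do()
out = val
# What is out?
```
46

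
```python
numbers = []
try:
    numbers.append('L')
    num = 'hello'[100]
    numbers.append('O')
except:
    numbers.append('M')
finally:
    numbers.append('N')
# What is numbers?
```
['L', 'M', 'N']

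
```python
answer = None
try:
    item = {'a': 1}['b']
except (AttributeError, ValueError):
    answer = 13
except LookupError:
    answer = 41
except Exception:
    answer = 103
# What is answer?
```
41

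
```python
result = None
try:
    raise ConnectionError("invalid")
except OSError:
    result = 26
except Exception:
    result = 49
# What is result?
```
26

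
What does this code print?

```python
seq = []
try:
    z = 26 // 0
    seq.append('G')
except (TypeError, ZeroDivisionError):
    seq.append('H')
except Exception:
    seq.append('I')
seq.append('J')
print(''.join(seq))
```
HJ

ZeroDivisionError matches tuple containing it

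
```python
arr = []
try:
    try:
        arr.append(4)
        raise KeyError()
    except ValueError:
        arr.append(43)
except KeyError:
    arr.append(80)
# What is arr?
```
[4, 80]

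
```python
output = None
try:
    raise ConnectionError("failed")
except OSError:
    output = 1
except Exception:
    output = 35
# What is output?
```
1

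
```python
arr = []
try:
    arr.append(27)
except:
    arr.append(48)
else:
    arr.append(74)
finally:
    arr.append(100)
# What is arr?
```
[27, 74, 100]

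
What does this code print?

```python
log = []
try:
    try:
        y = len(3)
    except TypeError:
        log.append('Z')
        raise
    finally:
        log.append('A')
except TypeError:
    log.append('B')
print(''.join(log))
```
ZAB

finally runs before re-raised exception propagates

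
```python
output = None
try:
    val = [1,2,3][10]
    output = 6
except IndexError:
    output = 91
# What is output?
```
91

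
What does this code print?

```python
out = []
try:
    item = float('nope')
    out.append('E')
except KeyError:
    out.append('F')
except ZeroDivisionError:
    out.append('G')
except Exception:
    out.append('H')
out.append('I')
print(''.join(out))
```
HI

ValueError not specifically caught, falls to Exception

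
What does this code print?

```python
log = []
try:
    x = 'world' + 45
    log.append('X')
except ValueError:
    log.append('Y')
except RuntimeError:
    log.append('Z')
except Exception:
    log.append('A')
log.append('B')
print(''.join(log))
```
AB

TypeError not specifically caught, falls to Exception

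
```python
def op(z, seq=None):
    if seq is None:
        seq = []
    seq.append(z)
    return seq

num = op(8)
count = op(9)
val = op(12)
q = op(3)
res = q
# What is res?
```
[3]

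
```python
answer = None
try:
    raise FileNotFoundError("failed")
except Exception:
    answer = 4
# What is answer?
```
4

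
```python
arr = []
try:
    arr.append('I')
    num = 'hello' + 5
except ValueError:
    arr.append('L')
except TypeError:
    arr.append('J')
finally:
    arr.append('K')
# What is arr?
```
['I', 'J', 'K']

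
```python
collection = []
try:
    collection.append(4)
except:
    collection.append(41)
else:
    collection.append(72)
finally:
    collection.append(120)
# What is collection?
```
[4, 72, 120]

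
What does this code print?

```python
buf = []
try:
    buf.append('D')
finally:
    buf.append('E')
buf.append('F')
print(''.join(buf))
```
DEF

try/finally without except, no exception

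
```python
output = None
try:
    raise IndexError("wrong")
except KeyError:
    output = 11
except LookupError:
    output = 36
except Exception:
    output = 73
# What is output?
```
36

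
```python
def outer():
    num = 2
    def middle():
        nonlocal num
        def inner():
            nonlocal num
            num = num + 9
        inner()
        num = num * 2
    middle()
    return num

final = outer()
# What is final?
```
22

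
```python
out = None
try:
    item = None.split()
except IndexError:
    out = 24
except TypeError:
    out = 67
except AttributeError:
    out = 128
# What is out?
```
128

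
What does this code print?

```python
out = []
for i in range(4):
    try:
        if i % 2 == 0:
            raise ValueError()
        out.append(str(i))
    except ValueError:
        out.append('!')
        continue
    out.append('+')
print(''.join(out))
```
!1+!3+

continue in except skips rest of loop body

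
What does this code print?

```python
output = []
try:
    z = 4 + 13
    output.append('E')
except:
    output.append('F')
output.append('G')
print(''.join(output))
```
EG

No exception, try block completes normally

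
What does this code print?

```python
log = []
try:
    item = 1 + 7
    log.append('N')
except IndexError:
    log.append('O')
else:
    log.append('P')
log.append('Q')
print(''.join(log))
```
NPQ

else block runs when no exception occurs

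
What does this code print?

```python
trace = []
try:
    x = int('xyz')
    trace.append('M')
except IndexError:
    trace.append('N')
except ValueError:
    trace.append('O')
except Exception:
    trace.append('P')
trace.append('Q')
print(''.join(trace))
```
OQ

ValueError matches before generic Exception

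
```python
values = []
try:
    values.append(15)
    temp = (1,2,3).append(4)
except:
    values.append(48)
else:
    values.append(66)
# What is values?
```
[15, 48]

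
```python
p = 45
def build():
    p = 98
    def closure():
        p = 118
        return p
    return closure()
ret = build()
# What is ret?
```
118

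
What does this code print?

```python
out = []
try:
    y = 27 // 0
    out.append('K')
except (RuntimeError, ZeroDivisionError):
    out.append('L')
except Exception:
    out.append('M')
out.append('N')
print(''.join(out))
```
LN

ZeroDivisionError matches tuple containing it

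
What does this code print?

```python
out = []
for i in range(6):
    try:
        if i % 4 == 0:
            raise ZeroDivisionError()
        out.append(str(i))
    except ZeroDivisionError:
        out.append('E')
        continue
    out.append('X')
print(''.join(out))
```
E1X2X3XE5X

continue in except skips rest of loop body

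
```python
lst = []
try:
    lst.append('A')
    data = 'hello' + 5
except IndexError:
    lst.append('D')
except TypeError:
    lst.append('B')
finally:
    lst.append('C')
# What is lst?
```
['A', 'B', 'C']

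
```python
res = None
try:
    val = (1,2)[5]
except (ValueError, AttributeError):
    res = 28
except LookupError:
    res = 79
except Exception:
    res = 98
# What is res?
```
79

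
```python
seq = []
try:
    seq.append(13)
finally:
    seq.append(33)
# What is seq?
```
[13, 33]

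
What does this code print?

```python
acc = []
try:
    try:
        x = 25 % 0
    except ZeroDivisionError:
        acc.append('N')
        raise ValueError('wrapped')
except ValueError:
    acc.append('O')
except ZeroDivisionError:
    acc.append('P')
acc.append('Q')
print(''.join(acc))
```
NOQ

ValueError raised and caught, original ZeroDivisionError not re-raised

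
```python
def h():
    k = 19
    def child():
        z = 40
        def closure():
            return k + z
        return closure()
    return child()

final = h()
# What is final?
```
59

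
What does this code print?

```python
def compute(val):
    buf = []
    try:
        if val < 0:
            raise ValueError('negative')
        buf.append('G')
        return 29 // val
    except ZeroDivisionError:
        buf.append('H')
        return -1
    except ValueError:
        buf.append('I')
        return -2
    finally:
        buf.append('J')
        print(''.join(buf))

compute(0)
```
GHJ

val=0 causes ZeroDivisionError, caught, finally prints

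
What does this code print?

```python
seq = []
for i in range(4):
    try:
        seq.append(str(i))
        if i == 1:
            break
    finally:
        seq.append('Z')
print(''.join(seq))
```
0Z1Z

finally runs even when breaking out of loop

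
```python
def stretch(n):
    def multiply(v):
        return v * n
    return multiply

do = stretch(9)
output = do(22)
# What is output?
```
198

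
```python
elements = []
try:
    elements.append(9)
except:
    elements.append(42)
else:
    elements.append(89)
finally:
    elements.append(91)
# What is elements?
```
[9, 89, 91]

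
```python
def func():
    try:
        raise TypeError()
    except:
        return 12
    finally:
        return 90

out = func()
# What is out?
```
90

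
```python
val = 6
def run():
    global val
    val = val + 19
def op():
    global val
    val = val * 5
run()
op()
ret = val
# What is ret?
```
125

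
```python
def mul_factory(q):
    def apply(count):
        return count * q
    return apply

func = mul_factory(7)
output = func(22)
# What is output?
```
154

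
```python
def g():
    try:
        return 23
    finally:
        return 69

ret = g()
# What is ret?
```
69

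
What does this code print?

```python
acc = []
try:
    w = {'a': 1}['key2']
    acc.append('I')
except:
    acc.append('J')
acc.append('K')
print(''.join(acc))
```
JK

Exception raised in try, caught by bare except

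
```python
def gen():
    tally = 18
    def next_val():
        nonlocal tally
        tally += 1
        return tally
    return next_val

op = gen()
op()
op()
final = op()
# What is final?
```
21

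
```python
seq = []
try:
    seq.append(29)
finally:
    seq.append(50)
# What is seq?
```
[29, 50]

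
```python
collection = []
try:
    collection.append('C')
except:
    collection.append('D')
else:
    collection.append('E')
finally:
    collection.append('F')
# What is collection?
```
['C', 'E', 'F']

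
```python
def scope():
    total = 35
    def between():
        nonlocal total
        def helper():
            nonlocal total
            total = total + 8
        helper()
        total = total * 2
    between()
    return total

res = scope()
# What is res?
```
86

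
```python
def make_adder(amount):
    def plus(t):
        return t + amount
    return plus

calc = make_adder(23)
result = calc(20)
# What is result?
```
43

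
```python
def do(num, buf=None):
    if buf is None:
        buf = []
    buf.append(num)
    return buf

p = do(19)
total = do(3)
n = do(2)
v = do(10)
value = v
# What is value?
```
[10]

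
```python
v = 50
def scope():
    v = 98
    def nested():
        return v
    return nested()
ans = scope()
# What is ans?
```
98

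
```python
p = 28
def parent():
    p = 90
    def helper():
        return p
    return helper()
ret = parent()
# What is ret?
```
90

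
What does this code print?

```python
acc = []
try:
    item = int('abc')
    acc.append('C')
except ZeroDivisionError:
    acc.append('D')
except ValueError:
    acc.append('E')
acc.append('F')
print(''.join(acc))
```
EF

ValueError is caught by its specific handler, not ZeroDivisionError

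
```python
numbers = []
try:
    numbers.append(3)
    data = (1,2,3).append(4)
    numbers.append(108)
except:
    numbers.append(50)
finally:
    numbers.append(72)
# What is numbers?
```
[3, 50, 72]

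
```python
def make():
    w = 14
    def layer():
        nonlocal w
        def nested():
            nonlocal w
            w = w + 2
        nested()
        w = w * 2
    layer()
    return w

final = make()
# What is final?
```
32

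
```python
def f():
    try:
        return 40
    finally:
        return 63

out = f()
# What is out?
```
63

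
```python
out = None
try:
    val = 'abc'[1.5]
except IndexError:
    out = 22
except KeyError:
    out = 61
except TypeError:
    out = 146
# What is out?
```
146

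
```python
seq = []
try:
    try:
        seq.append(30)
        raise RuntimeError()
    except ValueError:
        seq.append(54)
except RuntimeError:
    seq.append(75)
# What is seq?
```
[30, 75]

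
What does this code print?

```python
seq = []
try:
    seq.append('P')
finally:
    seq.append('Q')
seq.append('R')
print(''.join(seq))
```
PQR

try/finally without except, no exception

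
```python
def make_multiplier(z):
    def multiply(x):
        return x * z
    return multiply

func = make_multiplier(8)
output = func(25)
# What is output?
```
200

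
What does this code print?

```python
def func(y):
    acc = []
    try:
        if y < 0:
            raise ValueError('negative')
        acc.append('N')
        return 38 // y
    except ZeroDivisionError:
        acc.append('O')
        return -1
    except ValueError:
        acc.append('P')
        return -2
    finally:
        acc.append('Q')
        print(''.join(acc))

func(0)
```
NOQ

y=0 causes ZeroDivisionError, caught, finally prints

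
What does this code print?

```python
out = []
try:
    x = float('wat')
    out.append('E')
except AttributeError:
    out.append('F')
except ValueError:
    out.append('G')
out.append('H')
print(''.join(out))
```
GH

ValueError is caught by its specific handler, not AttributeError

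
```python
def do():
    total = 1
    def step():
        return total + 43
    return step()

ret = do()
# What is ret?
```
44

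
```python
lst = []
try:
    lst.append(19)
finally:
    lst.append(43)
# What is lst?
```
[19, 43]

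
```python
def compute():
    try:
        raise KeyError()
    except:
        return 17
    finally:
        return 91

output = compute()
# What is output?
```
91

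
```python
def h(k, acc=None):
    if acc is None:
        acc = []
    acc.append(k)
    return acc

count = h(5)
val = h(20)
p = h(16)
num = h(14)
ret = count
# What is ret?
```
[5]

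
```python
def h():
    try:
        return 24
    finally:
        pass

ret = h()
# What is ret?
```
24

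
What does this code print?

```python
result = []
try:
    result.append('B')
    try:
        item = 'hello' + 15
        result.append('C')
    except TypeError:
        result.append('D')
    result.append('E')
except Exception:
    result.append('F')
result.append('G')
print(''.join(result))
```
BDEG

Inner exception caught by inner handler, outer continues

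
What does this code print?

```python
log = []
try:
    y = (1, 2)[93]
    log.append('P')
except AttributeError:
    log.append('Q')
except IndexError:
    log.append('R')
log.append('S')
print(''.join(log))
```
RS

IndexError is caught by its specific handler, not AttributeError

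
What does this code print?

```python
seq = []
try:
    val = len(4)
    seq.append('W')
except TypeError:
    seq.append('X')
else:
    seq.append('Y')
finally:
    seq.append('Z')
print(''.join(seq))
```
XZ

Exception: except runs, else skipped, finally runs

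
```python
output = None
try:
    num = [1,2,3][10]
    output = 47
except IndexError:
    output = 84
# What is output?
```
84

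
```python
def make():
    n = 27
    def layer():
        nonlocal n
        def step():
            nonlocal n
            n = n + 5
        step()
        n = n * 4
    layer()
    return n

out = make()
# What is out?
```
128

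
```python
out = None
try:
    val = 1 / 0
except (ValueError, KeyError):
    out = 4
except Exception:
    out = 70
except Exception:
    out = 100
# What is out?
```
70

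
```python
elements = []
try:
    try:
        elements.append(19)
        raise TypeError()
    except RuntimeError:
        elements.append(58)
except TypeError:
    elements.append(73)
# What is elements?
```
[19, 73]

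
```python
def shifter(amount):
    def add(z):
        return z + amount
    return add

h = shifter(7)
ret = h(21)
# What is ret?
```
28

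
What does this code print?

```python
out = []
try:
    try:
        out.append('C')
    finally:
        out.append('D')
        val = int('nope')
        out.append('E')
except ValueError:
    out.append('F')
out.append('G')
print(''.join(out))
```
CDFG

Exception in inner finally caught by outer except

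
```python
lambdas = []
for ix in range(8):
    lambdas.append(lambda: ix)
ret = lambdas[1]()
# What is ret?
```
7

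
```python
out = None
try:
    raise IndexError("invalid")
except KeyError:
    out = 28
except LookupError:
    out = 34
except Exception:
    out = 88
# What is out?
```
34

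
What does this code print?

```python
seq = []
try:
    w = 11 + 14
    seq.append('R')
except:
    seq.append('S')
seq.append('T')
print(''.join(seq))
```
RT

No exception, try block completes normally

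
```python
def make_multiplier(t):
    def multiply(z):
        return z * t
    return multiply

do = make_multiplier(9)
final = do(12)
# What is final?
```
108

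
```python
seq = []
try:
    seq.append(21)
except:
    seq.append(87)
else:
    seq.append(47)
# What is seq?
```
[21, 47]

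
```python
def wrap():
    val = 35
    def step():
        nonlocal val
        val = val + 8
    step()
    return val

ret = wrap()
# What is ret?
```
43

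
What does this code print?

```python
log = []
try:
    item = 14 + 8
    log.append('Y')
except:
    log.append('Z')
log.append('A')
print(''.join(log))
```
YA

No exception, try block completes normally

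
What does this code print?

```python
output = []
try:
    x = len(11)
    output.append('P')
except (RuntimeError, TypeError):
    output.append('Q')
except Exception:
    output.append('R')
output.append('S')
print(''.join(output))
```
QS

TypeError matches tuple containing it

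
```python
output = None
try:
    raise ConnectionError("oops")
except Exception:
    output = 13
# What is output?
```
13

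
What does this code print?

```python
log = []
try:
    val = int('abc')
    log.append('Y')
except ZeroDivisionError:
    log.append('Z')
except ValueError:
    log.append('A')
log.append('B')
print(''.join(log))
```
AB

ValueError is caught by its specific handler, not ZeroDivisionError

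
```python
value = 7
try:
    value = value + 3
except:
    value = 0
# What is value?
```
10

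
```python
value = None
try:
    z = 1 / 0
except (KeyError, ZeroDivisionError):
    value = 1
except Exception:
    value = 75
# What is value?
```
1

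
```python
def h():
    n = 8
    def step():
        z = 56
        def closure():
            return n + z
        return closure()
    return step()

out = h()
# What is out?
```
64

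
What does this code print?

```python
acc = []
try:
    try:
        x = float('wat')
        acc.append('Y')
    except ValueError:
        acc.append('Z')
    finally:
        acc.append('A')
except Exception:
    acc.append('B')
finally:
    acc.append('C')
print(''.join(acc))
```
ZAC

Both finally blocks run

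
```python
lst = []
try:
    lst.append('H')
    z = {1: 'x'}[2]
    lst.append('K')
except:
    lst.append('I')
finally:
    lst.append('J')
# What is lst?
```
['H', 'I', 'J']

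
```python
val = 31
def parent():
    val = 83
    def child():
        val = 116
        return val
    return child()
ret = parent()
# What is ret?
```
116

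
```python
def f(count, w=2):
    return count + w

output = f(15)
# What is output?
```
17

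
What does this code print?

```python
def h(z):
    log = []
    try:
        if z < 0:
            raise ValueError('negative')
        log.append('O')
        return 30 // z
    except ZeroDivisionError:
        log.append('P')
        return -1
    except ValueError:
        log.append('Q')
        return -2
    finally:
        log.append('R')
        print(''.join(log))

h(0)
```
OPR

z=0 causes ZeroDivisionError, caught, finally prints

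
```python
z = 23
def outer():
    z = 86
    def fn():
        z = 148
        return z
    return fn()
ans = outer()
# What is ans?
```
148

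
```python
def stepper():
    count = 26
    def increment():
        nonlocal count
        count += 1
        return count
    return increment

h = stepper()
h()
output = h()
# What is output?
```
28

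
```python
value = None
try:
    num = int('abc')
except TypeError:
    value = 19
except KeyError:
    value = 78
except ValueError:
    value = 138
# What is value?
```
138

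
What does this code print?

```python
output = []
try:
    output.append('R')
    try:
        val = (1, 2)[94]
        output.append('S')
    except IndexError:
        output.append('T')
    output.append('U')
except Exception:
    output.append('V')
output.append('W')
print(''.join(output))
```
RTUW

Inner exception caught by inner handler, outer continues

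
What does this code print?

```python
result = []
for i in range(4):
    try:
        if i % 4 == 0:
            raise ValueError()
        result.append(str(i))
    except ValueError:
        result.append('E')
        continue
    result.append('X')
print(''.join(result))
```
E1X2X3X

continue in except skips rest of loop body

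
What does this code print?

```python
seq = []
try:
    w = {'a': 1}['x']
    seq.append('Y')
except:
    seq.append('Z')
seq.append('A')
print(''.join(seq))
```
ZA

Exception raised in try, caught by bare except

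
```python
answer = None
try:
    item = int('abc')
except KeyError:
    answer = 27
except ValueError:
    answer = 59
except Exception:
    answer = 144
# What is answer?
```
59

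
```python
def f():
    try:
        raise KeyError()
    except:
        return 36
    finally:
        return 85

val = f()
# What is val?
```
85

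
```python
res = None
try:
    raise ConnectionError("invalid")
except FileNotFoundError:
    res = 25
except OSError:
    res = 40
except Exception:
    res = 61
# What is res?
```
40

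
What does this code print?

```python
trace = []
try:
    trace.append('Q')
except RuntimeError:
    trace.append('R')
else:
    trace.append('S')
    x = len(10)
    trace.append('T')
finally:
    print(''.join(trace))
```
QS

Try succeeds, else appends 'S', TypeError in else is uncaught, finally prints before exception propagates ('T' never appended)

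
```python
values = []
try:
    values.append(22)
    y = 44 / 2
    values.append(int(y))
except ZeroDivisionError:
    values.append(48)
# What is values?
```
[22, 22]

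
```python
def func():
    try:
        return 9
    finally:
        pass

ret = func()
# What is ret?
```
9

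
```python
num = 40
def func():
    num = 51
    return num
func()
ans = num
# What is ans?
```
40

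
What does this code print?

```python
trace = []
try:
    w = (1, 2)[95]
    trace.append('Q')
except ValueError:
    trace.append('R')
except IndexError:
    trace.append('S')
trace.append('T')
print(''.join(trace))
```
ST

IndexError is caught by its specific handler, not ValueError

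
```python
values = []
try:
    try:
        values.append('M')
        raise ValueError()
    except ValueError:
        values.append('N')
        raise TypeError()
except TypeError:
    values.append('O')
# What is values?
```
['M', 'N', 'O']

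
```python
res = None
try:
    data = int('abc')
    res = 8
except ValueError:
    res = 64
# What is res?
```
64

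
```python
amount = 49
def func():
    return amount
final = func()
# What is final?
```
49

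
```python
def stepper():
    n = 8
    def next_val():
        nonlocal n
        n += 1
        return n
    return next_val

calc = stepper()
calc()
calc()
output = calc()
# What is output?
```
11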